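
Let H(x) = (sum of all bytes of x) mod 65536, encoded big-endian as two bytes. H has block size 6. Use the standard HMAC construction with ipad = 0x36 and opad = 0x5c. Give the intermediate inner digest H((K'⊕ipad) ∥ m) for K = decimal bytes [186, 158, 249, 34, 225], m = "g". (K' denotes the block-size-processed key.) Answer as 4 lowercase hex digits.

038b

Key decimal bytes [186, 158, 249, 34, 225] = ba 9e f9 22 e1 is 5 bytes ≤ B = 6; zero-pad to 6 bytes: K' = ba 9e f9 22 e1 00.
K' ⊕ ipad = 8c a8 cf 14 d7 36.
Inner input = 8c a8 cf 14 d7 36 ∥ 67.
Inner hash: sum = 140+168+207+20+215+54+103 = 907 → 03 8b.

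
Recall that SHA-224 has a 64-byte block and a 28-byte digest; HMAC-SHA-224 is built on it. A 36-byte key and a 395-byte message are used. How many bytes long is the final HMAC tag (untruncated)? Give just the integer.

The tag is one SHA-224 digest: 28 bytes.

28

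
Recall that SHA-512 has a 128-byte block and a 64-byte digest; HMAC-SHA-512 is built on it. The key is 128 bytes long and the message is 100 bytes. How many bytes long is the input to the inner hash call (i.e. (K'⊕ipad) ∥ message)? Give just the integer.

228

Key is 128 ≤ 128 bytes, zero-padded: |K'| = 128.
Inner input = (K'⊕ipad) ∥ m → 128 + 100 = 228 bytes.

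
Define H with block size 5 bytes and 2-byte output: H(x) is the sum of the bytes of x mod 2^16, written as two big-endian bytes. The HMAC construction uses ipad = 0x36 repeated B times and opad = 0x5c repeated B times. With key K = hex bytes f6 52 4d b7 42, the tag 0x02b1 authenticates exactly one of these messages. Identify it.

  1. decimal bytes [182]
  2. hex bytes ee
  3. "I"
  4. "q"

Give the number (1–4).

Key hex bytes f6 52 4d b7 42 is exactly B = 5 bytes: K' = f6 52 4d b7 42.
K' ⊕ ipad = c0 64 7b 81 74; K' ⊕ opad = aa 0e 11 eb 1e.
m1: inner = H(c0 64 7b 81 74 b6) = 03 4a; tag = H(aa 0e 11 eb 1e 03 4a) = 021f
m2: inner = H(c0 64 7b 81 74 ee) = 03 82; tag = H(aa 0e 11 eb 1e 03 82) = 0257
m3: inner = H(c0 64 7b 81 74 49) = 02 dd; tag = H(aa 0e 11 eb 1e 02 dd) = 02b1 ← matches
m4: inner = H(c0 64 7b 81 74 71) = 03 05; tag = H(aa 0e 11 eb 1e 03 05) = 01da

3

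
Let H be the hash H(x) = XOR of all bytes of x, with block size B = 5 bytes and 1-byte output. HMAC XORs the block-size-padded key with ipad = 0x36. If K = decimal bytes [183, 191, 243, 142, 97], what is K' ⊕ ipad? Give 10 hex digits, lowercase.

8189c5b857

Key decimal bytes [183, 191, 243, 142, 97] = b7 bf f3 8e 61 is exactly B = 5 bytes: K' = b7 bf f3 8e 61.
XOR each byte with 0x36: b7⊕36=81, bf⊕36=89, f3⊕36=c5, 8e⊕36=b8, 61⊕36=57.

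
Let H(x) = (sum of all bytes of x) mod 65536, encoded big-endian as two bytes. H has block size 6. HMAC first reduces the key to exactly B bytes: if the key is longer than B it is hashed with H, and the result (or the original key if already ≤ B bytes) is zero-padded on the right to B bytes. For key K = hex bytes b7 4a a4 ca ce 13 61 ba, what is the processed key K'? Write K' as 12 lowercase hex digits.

|K| = 8 > B = 6, so first hash the key.
H(K): sum = 183+74+164+202+206+19+97+186 = 1131 → 04 6b.
Zero-pad H(K) = 04 6b to 6 bytes: K' = 04 6b 00 00 00 00.

046b00000000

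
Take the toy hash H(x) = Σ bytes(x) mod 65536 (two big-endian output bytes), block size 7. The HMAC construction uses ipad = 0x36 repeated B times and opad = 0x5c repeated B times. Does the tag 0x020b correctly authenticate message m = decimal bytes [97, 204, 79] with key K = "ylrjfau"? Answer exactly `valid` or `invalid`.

Key "ylrjfau" = 79 6c 72 6a 66 61 75 is exactly B = 7 bytes: K' = 79 6c 72 6a 66 61 75.
K' ⊕ ipad = 4f 5a 44 5c 50 57 43; K' ⊕ opad = 25 30 2e 36 3a 3d 29.
Inner hash: sum = 79+90+68+92+80+87+67+97+204+79 = 943 → 03 af.
Outer hash (recomputed tag): sum = 37+48+46+54+58+61+41+3+175 = 523 → 02 0b.
Recomputed tag = 020b; claimed = 020b → match.

valid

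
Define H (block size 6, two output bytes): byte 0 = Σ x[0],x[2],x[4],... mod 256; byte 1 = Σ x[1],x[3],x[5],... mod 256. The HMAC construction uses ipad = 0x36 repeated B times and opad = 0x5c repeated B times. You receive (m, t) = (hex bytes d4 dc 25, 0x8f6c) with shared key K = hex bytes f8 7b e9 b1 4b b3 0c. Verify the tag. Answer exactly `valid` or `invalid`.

valid

Key hex bytes f8 7b e9 b1 4b b3 0c is 7 bytes > B = 6, so hash it first: H(key) = 38 df, then zero-pad to 6 bytes: K' = 38 df 00 00 00 00.
K' ⊕ ipad = 0e e9 36 36 36 36; K' ⊕ opad = 64 83 5c 5c 5c 5c.
Inner hash: even-index sum = 371 mod 256 = 115; odd-index sum = 561 mod 256 = 49 → 73 31.
Outer hash (recomputed tag): even-index sum = 399 mod 256 = 143; odd-index sum = 364 mod 256 = 108 → 8f 6c.
Recomputed tag = 8f6c; claimed = 8f6c → match.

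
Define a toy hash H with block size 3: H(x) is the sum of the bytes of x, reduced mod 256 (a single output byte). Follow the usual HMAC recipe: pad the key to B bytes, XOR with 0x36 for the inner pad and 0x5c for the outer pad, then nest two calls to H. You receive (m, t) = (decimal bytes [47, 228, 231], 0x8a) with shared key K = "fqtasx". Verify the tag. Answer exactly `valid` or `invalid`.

valid

Key "fqtasx" = 66 71 74 61 73 78 is 6 bytes > B = 3, so hash it first: H(key) = 97, then zero-pad to 3 bytes: K' = 97 00 00.
K' ⊕ ipad = a1 36 36; K' ⊕ opad = cb 5c 5c.
Inner hash: sum = 161+54+54+47+228+231 = 775; mod 256 = 7 → 07.
Outer hash (recomputed tag): sum = 203+92+92+7 = 394; mod 256 = 138 → 8a.
Recomputed tag = 8a; claimed = 8a → match.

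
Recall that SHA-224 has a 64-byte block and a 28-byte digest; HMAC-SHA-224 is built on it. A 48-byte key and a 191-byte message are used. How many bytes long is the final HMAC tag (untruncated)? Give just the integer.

28

The tag is one SHA-224 digest: 28 bytes.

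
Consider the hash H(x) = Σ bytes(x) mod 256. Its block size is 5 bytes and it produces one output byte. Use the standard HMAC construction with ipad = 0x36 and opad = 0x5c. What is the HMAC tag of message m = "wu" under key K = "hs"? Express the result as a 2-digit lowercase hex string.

Key "hs" = 68 73 is 2 bytes ≤ B = 5; zero-pad to 5 bytes: K' = 68 73 00 00 00.
K' ⊕ ipad = 5e 45 36 36 36.  K' ⊕ opad = 34 2f 5c 5c 5c.
Inner input = (K'⊕ipad) ∥ m = 5e 45 36 36 36 ∥ 77 75.
Inner hash: sum = 94+69+54+54+54+119+117 = 561; mod 256 = 49 → 31.
Outer input = (K'⊕opad) ∥ inner = 34 2f 5c 5c 5c ∥ 31.
Outer hash (tag): sum = 52+47+92+92+92+49 = 424; mod 256 = 168 → a8.

a8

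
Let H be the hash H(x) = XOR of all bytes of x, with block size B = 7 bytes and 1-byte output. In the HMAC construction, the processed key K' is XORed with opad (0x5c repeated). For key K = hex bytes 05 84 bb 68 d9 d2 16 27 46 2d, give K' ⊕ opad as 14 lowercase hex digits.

Key hex bytes 05 84 bb 68 d9 d2 16 27 46 2d is 10 bytes > B = 7, so hash it first: H(key) = 03, then zero-pad to 7 bytes: K' = 03 00 00 00 00 00 00.
XOR each byte with 0x5c: 03⊕5c=5f, 00⊕5c=5c, 00⊕5c=5c, 00⊕5c=5c, 00⊕5c=5c, 00⊕5c=5c, 00⊕5c=5c.

5f5c5c5c5c5c5c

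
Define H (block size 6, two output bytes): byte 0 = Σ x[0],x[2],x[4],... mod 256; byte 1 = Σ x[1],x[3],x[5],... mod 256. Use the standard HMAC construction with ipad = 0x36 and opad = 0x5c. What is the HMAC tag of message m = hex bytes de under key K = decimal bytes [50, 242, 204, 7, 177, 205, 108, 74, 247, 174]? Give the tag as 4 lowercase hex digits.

Key decimal bytes [50, 242, 204, 7, 177, 205, 108, 74, 247, 174] = 32 f2 cc 07 b1 cd 6c 4a f7 ae is 10 bytes > B = 6, so hash it first: H(key) = 12 be, then zero-pad to 6 bytes: K' = 12 be 00 00 00 00.
K' ⊕ ipad = 24 88 36 36 36 36.  K' ⊕ opad = 4e e2 5c 5c 5c 5c.
Inner input = (K'⊕ipad) ∥ m = 24 88 36 36 36 36 ∥ de.
Inner hash: even-index sum = 366 mod 256 = 110; odd-index sum = 244 mod 256 = 244 → 6e f4.
Outer input = (K'⊕opad) ∥ inner = 4e e2 5c 5c 5c 5c ∥ 6e f4.
Outer hash (tag): even-index sum = 372 mod 256 = 116; odd-index sum = 654 mod 256 = 142 → 74 8e.

748e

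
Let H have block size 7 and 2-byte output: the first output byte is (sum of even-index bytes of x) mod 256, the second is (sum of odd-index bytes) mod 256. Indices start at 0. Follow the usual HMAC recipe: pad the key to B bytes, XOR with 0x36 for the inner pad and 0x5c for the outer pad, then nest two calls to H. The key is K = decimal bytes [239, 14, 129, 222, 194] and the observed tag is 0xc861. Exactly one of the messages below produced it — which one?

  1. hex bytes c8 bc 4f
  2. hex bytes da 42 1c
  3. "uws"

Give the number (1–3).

3

Key decimal bytes [239, 14, 129, 222, 194] = ef 0e 81 de c2 is 5 bytes ≤ B = 7; zero-pad to 7 bytes: K' = ef 0e 81 de c2 00 00.
K' ⊕ ipad = d9 38 b7 e8 f4 36 36; K' ⊕ opad = b3 52 dd 82 9e 5c 5c.
m1: inner = H(d9 38 b7 e8 f4 36 36 c8 bc 4f) = 76 6d; tag = H(b3 52 dd 82 9e 5c 5c 76 6d) = f7a6
m2: inner = H(d9 38 b7 e8 f4 36 36 da 42 1c) = fc 4c; tag = H(b3 52 dd 82 9e 5c 5c fc 4c) = d62c
m3: inner = H(d9 38 b7 e8 f4 36 36 75 77 73) = 31 3e; tag = H(b3 52 dd 82 9e 5c 5c 31 3e) = c861 ← matches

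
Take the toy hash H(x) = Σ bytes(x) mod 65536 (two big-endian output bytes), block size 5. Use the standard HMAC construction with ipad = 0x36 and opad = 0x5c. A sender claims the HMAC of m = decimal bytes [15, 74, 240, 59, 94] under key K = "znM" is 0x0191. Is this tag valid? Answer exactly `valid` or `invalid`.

Key "znM" = 7a 6e 4d is 3 bytes ≤ B = 5; zero-pad to 5 bytes: K' = 7a 6e 4d 00 00.
K' ⊕ ipad = 4c 58 7b 36 36; K' ⊕ opad = 26 32 11 5c 5c.
Inner hash: sum = 76+88+123+54+54+15+74+240+59+94 = 877 → 03 6d.
Outer hash (recomputed tag): sum = 38+50+17+92+92+3+109 = 401 → 01 91.
Recomputed tag = 0191; claimed = 0191 → match.

valid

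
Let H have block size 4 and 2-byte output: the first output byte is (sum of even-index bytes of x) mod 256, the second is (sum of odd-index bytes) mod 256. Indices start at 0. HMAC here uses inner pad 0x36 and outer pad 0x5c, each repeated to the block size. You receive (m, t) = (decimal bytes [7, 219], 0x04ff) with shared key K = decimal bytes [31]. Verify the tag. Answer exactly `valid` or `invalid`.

invalid

Key decimal bytes [31] = 1f is 1 byte ≤ B = 4; zero-pad to 4 bytes: K' = 1f 00 00 00.
K' ⊕ ipad = 29 36 36 36; K' ⊕ opad = 43 5c 5c 5c.
Inner hash: even-index sum = 102 mod 256 = 102; odd-index sum = 327 mod 256 = 71 → 66 47.
Outer hash (recomputed tag): even-index sum = 261 mod 256 = 5; odd-index sum = 255 mod 256 = 255 → 05 ff.
Recomputed tag = 05ff; claimed = 04ff → mismatch.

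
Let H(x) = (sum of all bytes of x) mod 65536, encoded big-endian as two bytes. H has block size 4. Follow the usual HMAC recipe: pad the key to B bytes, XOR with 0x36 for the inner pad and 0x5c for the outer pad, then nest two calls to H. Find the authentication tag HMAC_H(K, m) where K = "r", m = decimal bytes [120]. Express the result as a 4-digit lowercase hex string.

01a1

Key "r" = 72 is 1 byte ≤ B = 4; zero-pad to 4 bytes: K' = 72 00 00 00.
K' ⊕ ipad = 44 36 36 36.  K' ⊕ opad = 2e 5c 5c 5c.
Inner input = (K'⊕ipad) ∥ m = 44 36 36 36 ∥ 78.
Inner hash: sum = 68+54+54+54+120 = 350 → 01 5e.
Outer input = (K'⊕opad) ∥ inner = 2e 5c 5c 5c ∥ 01 5e.
Outer hash (tag): sum = 46+92+92+92+1+94 = 417 → 01 a1.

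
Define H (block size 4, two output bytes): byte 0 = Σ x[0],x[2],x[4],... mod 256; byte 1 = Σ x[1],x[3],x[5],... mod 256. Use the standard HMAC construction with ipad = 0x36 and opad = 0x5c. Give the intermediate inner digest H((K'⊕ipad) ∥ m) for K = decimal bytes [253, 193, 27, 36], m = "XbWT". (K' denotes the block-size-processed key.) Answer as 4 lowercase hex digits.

Key decimal bytes [253, 193, 27, 36] = fd c1 1b 24 is exactly B = 4 bytes: K' = fd c1 1b 24.
K' ⊕ ipad = cb f7 2d 12.
Inner input = cb f7 2d 12 ∥ 58 62 57 54.
Inner hash: even-index sum = 423 mod 256 = 167; odd-index sum = 447 mod 256 = 191 → a7 bf.

a7bf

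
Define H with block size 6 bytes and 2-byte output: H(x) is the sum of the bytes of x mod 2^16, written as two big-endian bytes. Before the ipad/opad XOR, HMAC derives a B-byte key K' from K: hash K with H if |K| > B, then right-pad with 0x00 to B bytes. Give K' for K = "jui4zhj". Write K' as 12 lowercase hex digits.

|K| = 7 > B = 6, so first hash the key.
H(K): sum = 106+117+105+52+122+104+106 = 712 → 02 c8.
Zero-pad H(K) = 02 c8 to 6 bytes: K' = 02 c8 00 00 00 00.

02c800000000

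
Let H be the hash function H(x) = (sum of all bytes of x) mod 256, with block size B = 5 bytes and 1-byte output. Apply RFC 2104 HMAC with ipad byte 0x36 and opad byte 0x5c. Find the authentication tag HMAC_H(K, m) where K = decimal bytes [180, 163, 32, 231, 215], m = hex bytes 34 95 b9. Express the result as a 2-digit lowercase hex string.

0a

Key decimal bytes [180, 163, 32, 231, 215] = b4 a3 20 e7 d7 is exactly B = 5 bytes: K' = b4 a3 20 e7 d7.
K' ⊕ ipad = 82 95 16 d1 e1.  K' ⊕ opad = e8 ff 7c bb 8b.
Inner input = (K'⊕ipad) ∥ m = 82 95 16 d1 e1 ∥ 34 95 b9.
Inner hash: sum = 130+149+22+209+225+52+149+185 = 1121; mod 256 = 97 → 61.
Outer input = (K'⊕opad) ∥ inner = e8 ff 7c bb 8b ∥ 61.
Outer hash (tag): sum = 232+255+124+187+139+97 = 1034; mod 256 = 10 → 0a.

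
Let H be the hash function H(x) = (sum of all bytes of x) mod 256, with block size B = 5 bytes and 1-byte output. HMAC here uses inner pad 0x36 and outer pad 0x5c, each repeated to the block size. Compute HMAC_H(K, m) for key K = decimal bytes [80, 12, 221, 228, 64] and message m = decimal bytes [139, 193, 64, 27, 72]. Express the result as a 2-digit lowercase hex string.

73

Key decimal bytes [80, 12, 221, 228, 64] = 50 0c dd e4 40 is exactly B = 5 bytes: K' = 50 0c dd e4 40.
K' ⊕ ipad = 66 3a eb d2 76.  K' ⊕ opad = 0c 50 81 b8 1c.
Inner input = (K'⊕ipad) ∥ m = 66 3a eb d2 76 ∥ 8b c1 40 1b 48.
Inner hash: sum = 102+58+235+210+118+139+193+64+27+72 = 1218; mod 256 = 194 → c2.
Outer input = (K'⊕opad) ∥ inner = 0c 50 81 b8 1c ∥ c2.
Outer hash (tag): sum = 12+80+129+184+28+194 = 627; mod 256 = 115 → 73.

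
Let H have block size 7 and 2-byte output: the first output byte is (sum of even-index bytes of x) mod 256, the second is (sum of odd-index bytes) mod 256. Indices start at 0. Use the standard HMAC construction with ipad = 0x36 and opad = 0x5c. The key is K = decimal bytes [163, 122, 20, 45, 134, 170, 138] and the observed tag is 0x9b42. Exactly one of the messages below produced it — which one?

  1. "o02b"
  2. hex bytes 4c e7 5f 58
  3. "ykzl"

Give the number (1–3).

1

Key decimal bytes [163, 122, 20, 45, 134, 170, 138] = a3 7a 14 2d 86 aa 8a is exactly B = 7 bytes: K' = a3 7a 14 2d 86 aa 8a.
K' ⊕ ipad = 95 4c 22 1b b0 9c bc; K' ⊕ opad = ff 26 48 71 da f6 d6.
m1: inner = H(95 4c 22 1b b0 9c bc 6f 30 32 62) = b5 a4; tag = H(ff 26 48 71 da f6 d6 b5 a4) = 9b42 ← matches
m2: inner = H(95 4c 22 1b b0 9c bc 4c e7 5f 58) = 62 ae; tag = H(ff 26 48 71 da f6 d6 62 ae) = a5ef
m3: inner = H(95 4c 22 1b b0 9c bc 79 6b 7a 6c) = fa f6; tag = H(ff 26 48 71 da f6 d6 fa f6) = ed87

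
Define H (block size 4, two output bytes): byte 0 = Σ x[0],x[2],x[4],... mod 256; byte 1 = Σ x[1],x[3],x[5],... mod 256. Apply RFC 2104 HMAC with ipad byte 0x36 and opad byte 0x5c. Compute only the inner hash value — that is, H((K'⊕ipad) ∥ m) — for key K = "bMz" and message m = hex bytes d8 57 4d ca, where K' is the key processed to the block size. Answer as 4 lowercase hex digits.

Key "bMz" = 62 4d 7a is 3 bytes ≤ B = 4; zero-pad to 4 bytes: K' = 62 4d 7a 00.
K' ⊕ ipad = 54 7b 4c 36.
Inner input = 54 7b 4c 36 ∥ d8 57 4d ca.
Inner hash: even-index sum = 453 mod 256 = 197; odd-index sum = 466 mod 256 = 210 → c5 d2.

c5d2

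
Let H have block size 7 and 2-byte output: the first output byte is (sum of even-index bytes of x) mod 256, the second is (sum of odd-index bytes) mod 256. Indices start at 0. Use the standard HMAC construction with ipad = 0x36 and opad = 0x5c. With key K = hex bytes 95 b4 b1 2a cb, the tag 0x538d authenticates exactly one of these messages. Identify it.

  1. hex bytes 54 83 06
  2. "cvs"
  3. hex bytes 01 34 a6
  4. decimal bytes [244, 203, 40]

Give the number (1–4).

2

Key hex bytes 95 b4 b1 2a cb is 5 bytes ≤ B = 7; zero-pad to 7 bytes: K' = 95 b4 b1 2a cb 00 00.
K' ⊕ ipad = a3 82 87 1c fd 36 36; K' ⊕ opad = c9 e8 ed 76 97 5c 5c.
m1: inner = H(a3 82 87 1c fd 36 36 54 83 06) = e0 2e; tag = H(c9 e8 ed 76 97 5c 5c e0 2e) = d79a
m2: inner = H(a3 82 87 1c fd 36 36 63 76 73) = d3 aa; tag = H(c9 e8 ed 76 97 5c 5c d3 aa) = 538d ← matches
m3: inner = H(a3 82 87 1c fd 36 36 01 34 a6) = 91 7b; tag = H(c9 e8 ed 76 97 5c 5c 91 7b) = 244b
m4: inner = H(a3 82 87 1c fd 36 36 f4 cb 28) = 28 f0; tag = H(c9 e8 ed 76 97 5c 5c 28 f0) = 99e2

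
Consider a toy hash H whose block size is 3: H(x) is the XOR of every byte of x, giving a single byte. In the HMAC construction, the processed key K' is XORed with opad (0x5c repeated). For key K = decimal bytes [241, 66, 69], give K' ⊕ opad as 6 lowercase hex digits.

Key decimal bytes [241, 66, 69] = f1 42 45 is exactly B = 3 bytes: K' = f1 42 45.
XOR each byte with 0x5c: f1⊕5c=ad, 42⊕5c=1e, 45⊕5c=19.

ad1e19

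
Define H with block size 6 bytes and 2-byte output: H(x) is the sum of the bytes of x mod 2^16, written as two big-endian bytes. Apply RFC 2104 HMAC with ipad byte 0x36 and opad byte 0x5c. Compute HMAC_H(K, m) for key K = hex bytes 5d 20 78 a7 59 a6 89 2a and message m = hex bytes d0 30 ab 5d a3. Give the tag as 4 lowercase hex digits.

0215

Key hex bytes 5d 20 78 a7 59 a6 89 2a is 8 bytes > B = 6, so hash it first: H(key) = 03 4e, then zero-pad to 6 bytes: K' = 03 4e 00 00 00 00.
K' ⊕ ipad = 35 78 36 36 36 36.  K' ⊕ opad = 5f 12 5c 5c 5c 5c.
Inner input = (K'⊕ipad) ∥ m = 35 78 36 36 36 36 ∥ d0 30 ab 5d a3.
Inner hash: sum = 53+120+54+54+54+54+208+48+171+93+163 = 1072 → 04 30.
Outer input = (K'⊕opad) ∥ inner = 5f 12 5c 5c 5c 5c ∥ 04 30.
Outer hash (tag): sum = 95+18+92+92+92+92+4+48 = 533 → 02 15.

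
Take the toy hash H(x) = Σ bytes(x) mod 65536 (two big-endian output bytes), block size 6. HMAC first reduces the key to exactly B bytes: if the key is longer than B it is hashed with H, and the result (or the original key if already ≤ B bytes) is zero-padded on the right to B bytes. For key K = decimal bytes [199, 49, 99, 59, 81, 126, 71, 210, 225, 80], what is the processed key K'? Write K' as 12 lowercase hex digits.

04af00000000

|K| = 10 > B = 6, so first hash the key.
H(K): sum = 199+49+99+59+81+126+71+210+225+80 = 1199 → 04 af.
Zero-pad H(K) = 04 af to 6 bytes: K' = 04 af 00 00 00 00.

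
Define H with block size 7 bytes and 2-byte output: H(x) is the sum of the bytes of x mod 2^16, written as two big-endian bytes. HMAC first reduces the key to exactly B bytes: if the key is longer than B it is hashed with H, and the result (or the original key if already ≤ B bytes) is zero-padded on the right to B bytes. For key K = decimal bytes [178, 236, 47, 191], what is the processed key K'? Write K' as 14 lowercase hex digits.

b2ec2fbf000000

Key decimal bytes [178, 236, 47, 191] = b2 ec 2f bf is 4 bytes ≤ B = 7; zero-pad to 7 bytes: K' = b2 ec 2f bf 00 00 00.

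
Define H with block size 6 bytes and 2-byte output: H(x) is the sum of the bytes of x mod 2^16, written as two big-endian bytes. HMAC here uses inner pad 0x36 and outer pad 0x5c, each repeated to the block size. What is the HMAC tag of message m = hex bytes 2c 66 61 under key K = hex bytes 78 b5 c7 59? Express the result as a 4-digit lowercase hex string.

02f8

Key hex bytes 78 b5 c7 59 is 4 bytes ≤ B = 6; zero-pad to 6 bytes: K' = 78 b5 c7 59 00 00.
K' ⊕ ipad = 4e 83 f1 6f 36 36.  K' ⊕ opad = 24 e9 9b 05 5c 5c.
Inner input = (K'⊕ipad) ∥ m = 4e 83 f1 6f 36 36 ∥ 2c 66 61.
Inner hash: sum = 78+131+241+111+54+54+44+102+97 = 912 → 03 90.
Outer input = (K'⊕opad) ∥ inner = 24 e9 9b 05 5c 5c ∥ 03 90.
Outer hash (tag): sum = 36+233+155+5+92+92+3+144 = 760 → 02 f8.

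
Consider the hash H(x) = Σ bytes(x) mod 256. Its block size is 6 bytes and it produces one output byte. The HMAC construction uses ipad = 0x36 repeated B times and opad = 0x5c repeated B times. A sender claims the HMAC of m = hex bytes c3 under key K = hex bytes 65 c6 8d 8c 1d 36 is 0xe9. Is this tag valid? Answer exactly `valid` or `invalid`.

Key hex bytes 65 c6 8d 8c 1d 36 is exactly B = 6 bytes: K' = 65 c6 8d 8c 1d 36.
K' ⊕ ipad = 53 f0 bb ba 2b 00; K' ⊕ opad = 39 9a d1 d0 41 6a.
Inner hash: sum = 83+240+187+186+43+0+195 = 934; mod 256 = 166 → a6.
Outer hash (recomputed tag): sum = 57+154+209+208+65+106+166 = 965; mod 256 = 197 → c5.
Recomputed tag = c5; claimed = e9 → mismatch.

invalid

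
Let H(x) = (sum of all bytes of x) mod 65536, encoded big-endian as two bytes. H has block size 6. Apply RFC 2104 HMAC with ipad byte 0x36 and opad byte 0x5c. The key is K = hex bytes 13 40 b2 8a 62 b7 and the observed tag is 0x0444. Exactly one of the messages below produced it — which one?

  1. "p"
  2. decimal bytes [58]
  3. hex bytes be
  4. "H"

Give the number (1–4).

2

Key hex bytes 13 40 b2 8a 62 b7 is exactly B = 6 bytes: K' = 13 40 b2 8a 62 b7.
K' ⊕ ipad = 25 76 84 bc 54 81; K' ⊕ opad = 4f 1c ee d6 3e eb.
m1: inner = H(25 76 84 bc 54 81 70) = 03 20; tag = H(4f 1c ee d6 3e eb 03 20) = 037b
m2: inner = H(25 76 84 bc 54 81 3a) = 02 ea; tag = H(4f 1c ee d6 3e eb 02 ea) = 0444 ← matches
m3: inner = H(25 76 84 bc 54 81 be) = 03 6e; tag = H(4f 1c ee d6 3e eb 03 6e) = 03c9
m4: inner = H(25 76 84 bc 54 81 48) = 02 f8; tag = H(4f 1c ee d6 3e eb 02 f8) = 0452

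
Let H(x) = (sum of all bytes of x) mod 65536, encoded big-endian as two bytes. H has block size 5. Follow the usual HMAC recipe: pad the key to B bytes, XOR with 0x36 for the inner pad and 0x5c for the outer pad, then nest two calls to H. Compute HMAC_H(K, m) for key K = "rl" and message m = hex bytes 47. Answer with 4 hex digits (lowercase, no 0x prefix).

01fa

Key "rl" = 72 6c is 2 bytes ≤ B = 5; zero-pad to 5 bytes: K' = 72 6c 00 00 00.
K' ⊕ ipad = 44 5a 36 36 36.  K' ⊕ opad = 2e 30 5c 5c 5c.
Inner input = (K'⊕ipad) ∥ m = 44 5a 36 36 36 ∥ 47.
Inner hash: sum = 68+90+54+54+54+71 = 391 → 01 87.
Outer input = (K'⊕opad) ∥ inner = 2e 30 5c 5c 5c ∥ 01 87.
Outer hash (tag): sum = 46+48+92+92+92+1+135 = 506 → 01 fa.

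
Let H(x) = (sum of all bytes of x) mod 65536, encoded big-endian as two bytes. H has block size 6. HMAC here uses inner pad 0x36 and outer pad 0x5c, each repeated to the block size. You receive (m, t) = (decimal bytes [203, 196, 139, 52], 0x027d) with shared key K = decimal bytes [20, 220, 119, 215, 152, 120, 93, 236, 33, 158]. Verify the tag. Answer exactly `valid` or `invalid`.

invalid

Key decimal bytes [20, 220, 119, 215, 152, 120, 93, 236, 33, 158] = 14 dc 77 d7 98 78 5d ec 21 9e is 10 bytes > B = 6, so hash it first: H(key) = 05 56, then zero-pad to 6 bytes: K' = 05 56 00 00 00 00.
K' ⊕ ipad = 33 60 36 36 36 36; K' ⊕ opad = 59 0a 5c 5c 5c 5c.
Inner hash: sum = 51+96+54+54+54+54+203+196+139+52 = 953 → 03 b9.
Outer hash (recomputed tag): sum = 89+10+92+92+92+92+3+185 = 655 → 02 8f.
Recomputed tag = 028f; claimed = 027d → mismatch.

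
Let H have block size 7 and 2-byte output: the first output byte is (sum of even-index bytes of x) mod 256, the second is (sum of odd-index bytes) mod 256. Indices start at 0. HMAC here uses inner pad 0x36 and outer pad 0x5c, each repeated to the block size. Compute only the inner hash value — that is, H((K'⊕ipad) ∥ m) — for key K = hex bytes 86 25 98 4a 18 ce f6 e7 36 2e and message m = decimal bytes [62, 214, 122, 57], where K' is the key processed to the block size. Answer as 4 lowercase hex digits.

Key hex bytes 86 25 98 4a 18 ce f6 e7 36 2e is 10 bytes > B = 7, so hash it first: H(key) = 62 52, then zero-pad to 7 bytes: K' = 62 52 00 00 00 00 00.
K' ⊕ ipad = 54 64 36 36 36 36 36.
Inner input = 54 64 36 36 36 36 36 ∥ 3e d6 7a 39.
Inner hash: even-index sum = 517 mod 256 = 5; odd-index sum = 392 mod 256 = 136 → 05 88.

0588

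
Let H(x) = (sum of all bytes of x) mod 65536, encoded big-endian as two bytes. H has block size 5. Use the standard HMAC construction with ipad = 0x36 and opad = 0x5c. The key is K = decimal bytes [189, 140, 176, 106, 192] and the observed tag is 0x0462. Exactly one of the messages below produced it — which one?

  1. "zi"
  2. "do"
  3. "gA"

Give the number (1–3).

Key decimal bytes [189, 140, 176, 106, 192] = bd 8c b0 6a c0 is exactly B = 5 bytes: K' = bd 8c b0 6a c0.
K' ⊕ ipad = 8b ba 86 5c f6; K' ⊕ opad = e1 d0 ec 36 9c.
m1: inner = H(8b ba 86 5c f6 7a 69) = 04 00; tag = H(e1 d0 ec 36 9c 04 00) = 0373
m2: inner = H(8b ba 86 5c f6 64 6f) = 03 f0; tag = H(e1 d0 ec 36 9c 03 f0) = 0462 ← matches
m3: inner = H(8b ba 86 5c f6 67 41) = 03 c5; tag = H(e1 d0 ec 36 9c 03 c5) = 0437

2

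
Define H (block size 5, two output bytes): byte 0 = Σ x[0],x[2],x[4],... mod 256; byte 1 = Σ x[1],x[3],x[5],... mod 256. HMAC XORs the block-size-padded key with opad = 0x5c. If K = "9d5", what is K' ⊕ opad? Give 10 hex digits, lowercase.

Key "9d5" = 39 64 35 is 3 bytes ≤ B = 5; zero-pad to 5 bytes: K' = 39 64 35 00 00.
XOR each byte with 0x5c: 39⊕5c=65, 64⊕5c=38, 35⊕5c=69, 00⊕5c=5c, 00⊕5c=5c.

6538695c5c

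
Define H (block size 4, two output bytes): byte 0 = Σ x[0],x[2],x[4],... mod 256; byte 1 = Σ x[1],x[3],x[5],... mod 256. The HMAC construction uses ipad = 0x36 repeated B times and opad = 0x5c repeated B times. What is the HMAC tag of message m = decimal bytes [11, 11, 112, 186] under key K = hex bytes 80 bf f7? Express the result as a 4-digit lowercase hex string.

79c3

Key hex bytes 80 bf f7 is 3 bytes ≤ B = 4; zero-pad to 4 bytes: K' = 80 bf f7 00.
K' ⊕ ipad = b6 89 c1 36.  K' ⊕ opad = dc e3 ab 5c.
Inner input = (K'⊕ipad) ∥ m = b6 89 c1 36 ∥ 0b 0b 70 ba.
Inner hash: even-index sum = 498 mod 256 = 242; odd-index sum = 388 mod 256 = 132 → f2 84.
Outer input = (K'⊕opad) ∥ inner = dc e3 ab 5c ∥ f2 84.
Outer hash (tag): even-index sum = 633 mod 256 = 121; odd-index sum = 451 mod 256 = 195 → 79 c3.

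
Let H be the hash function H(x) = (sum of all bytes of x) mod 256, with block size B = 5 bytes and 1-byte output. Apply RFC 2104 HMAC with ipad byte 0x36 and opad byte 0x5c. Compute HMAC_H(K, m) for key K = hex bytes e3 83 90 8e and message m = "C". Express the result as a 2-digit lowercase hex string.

f9

Key hex bytes e3 83 90 8e is 4 bytes ≤ B = 5; zero-pad to 5 bytes: K' = e3 83 90 8e 00.
K' ⊕ ipad = d5 b5 a6 b8 36.  K' ⊕ opad = bf df cc d2 5c.
Inner input = (K'⊕ipad) ∥ m = d5 b5 a6 b8 36 ∥ 43.
Inner hash: sum = 213+181+166+184+54+67 = 865; mod 256 = 97 → 61.
Outer input = (K'⊕opad) ∥ inner = bf df cc d2 5c ∥ 61.
Outer hash (tag): sum = 191+223+204+210+92+97 = 1017; mod 256 = 249 → f9.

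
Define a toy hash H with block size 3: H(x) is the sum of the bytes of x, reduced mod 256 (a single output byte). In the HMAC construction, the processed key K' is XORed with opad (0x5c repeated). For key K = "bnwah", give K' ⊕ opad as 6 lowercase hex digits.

4c5c5c

Key "bnwah" = 62 6e 77 61 68 is 5 bytes > B = 3, so hash it first: H(key) = 10, then zero-pad to 3 bytes: K' = 10 00 00.
XOR each byte with 0x5c: 10⊕5c=4c, 00⊕5c=5c, 00⊕5c=5c.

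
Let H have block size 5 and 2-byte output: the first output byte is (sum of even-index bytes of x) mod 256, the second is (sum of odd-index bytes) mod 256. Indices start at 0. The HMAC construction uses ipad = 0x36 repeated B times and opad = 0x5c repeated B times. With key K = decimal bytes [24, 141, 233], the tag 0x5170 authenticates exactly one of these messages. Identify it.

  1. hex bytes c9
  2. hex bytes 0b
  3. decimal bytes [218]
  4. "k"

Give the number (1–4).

2

Key decimal bytes [24, 141, 233] = 18 8d e9 is 3 bytes ≤ B = 5; zero-pad to 5 bytes: K' = 18 8d e9 00 00.
K' ⊕ ipad = 2e bb df 36 36; K' ⊕ opad = 44 d1 b5 5c 5c.
m1: inner = H(2e bb df 36 36 c9) = 43 ba; tag = H(44 d1 b5 5c 5c 43 ba) = 0f70
m2: inner = H(2e bb df 36 36 0b) = 43 fc; tag = H(44 d1 b5 5c 5c 43 fc) = 5170 ← matches
m3: inner = H(2e bb df 36 36 da) = 43 cb; tag = H(44 d1 b5 5c 5c 43 cb) = 2070
m4: inner = H(2e bb df 36 36 6b) = 43 5c; tag = H(44 d1 b5 5c 5c 43 5c) = b170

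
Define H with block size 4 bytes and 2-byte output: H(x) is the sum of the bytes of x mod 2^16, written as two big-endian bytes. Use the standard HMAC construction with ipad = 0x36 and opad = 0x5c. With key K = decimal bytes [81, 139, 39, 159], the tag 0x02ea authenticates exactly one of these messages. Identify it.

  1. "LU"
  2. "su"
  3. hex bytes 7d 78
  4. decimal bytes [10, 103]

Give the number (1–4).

Key decimal bytes [81, 139, 39, 159] = 51 8b 27 9f is exactly B = 4 bytes: K' = 51 8b 27 9f.
K' ⊕ ipad = 67 bd 11 a9; K' ⊕ opad = 0d d7 7b c3.
m1: inner = H(67 bd 11 a9 4c 55) = 02 7f; tag = H(0d d7 7b c3 02 7f) = 02a3
m2: inner = H(67 bd 11 a9 73 75) = 02 c6; tag = H(0d d7 7b c3 02 c6) = 02ea ← matches
m3: inner = H(67 bd 11 a9 7d 78) = 02 d3; tag = H(0d d7 7b c3 02 d3) = 02f7
m4: inner = H(67 bd 11 a9 0a 67) = 02 4f; tag = H(0d d7 7b c3 02 4f) = 0273

2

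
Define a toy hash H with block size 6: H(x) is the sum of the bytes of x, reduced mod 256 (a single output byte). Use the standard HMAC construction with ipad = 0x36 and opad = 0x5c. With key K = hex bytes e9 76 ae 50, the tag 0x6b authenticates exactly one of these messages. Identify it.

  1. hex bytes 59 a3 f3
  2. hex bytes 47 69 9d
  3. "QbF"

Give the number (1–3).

Key hex bytes e9 76 ae 50 is 4 bytes ≤ B = 6; zero-pad to 6 bytes: K' = e9 76 ae 50 00 00.
K' ⊕ ipad = df 40 98 66 36 36; K' ⊕ opad = b5 2a f2 0c 5c 5c.
m1: inner = H(df 40 98 66 36 36 59 a3 f3) = 78; tag = H(b5 2a f2 0c 5c 5c 78) = 0d
m2: inner = H(df 40 98 66 36 36 47 69 9d) = d6; tag = H(b5 2a f2 0c 5c 5c d6) = 6b ← matches
m3: inner = H(df 40 98 66 36 36 51 62 46) = 82; tag = H(b5 2a f2 0c 5c 5c 82) = 17

2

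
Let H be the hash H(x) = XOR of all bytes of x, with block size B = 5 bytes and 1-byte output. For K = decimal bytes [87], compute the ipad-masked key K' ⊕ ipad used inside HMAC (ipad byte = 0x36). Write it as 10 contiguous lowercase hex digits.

6136363636

Key decimal bytes [87] = 57 is 1 byte ≤ B = 5; zero-pad to 5 bytes: K' = 57 00 00 00 00.
XOR each byte with 0x36: 57⊕36=61, 00⊕36=36, 00⊕36=36, 00⊕36=36, 00⊕36=36.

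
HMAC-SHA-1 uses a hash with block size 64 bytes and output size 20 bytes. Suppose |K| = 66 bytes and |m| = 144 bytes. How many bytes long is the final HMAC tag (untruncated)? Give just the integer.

The tag is one SHA-1 digest: 20 bytes.

20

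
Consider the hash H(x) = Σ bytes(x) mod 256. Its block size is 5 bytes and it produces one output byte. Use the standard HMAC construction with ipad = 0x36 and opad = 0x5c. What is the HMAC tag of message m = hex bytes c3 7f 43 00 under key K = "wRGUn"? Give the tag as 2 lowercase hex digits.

Key "wRGUn" = 77 52 47 55 6e is exactly B = 5 bytes: K' = 77 52 47 55 6e.
K' ⊕ ipad = 41 64 71 63 58.  K' ⊕ opad = 2b 0e 1b 09 32.
Inner input = (K'⊕ipad) ∥ m = 41 64 71 63 58 ∥ c3 7f 43 00.
Inner hash: sum = 65+100+113+99+88+195+127+67+0 = 854; mod 256 = 86 → 56.
Outer input = (K'⊕opad) ∥ inner = 2b 0e 1b 09 32 ∥ 56.
Outer hash (tag): sum = 43+14+27+9+50+86 = 229 → e5.

e5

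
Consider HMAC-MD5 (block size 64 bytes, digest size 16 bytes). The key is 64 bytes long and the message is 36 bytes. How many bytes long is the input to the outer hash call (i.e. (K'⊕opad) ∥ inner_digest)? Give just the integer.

Key is 64 ≤ 64 bytes, zero-padded: |K'| = 64.
Outer input = (K'⊕opad) ∥ H(inner) → 64 + 16 = 80 bytes.

80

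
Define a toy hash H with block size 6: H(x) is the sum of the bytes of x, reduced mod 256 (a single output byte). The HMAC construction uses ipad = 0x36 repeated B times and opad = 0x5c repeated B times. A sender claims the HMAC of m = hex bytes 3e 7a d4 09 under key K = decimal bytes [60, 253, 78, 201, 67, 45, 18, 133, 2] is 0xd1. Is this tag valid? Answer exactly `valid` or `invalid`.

Key decimal bytes [60, 253, 78, 201, 67, 45, 18, 133, 2] = 3c fd 4e c9 43 2d 12 85 02 is 9 bytes > B = 6, so hash it first: H(key) = 59, then zero-pad to 6 bytes: K' = 59 00 00 00 00 00.
K' ⊕ ipad = 6f 36 36 36 36 36; K' ⊕ opad = 05 5c 5c 5c 5c 5c.
Inner hash: sum = 111+54+54+54+54+54+62+122+212+9 = 786; mod 256 = 18 → 12.
Outer hash (recomputed tag): sum = 5+92+92+92+92+92+18 = 483; mod 256 = 227 → e3.
Recomputed tag = e3; claimed = d1 → mismatch.

invalid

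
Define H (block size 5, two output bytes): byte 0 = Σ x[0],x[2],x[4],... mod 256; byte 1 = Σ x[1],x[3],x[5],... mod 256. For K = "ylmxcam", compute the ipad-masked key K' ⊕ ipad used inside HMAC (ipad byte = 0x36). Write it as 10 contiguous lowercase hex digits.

8073363636

Key "ylmxcam" = 79 6c 6d 78 63 61 6d is 7 bytes > B = 5, so hash it first: H(key) = b6 45, then zero-pad to 5 bytes: K' = b6 45 00 00 00.
XOR each byte with 0x36: b6⊕36=80, 45⊕36=73, 00⊕36=36, 00⊕36=36, 00⊕36=36.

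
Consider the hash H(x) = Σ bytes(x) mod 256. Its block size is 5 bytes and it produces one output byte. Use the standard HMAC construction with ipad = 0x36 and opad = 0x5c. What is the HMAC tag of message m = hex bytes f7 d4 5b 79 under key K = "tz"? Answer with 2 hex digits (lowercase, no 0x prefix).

31

Key "tz" = 74 7a is 2 bytes ≤ B = 5; zero-pad to 5 bytes: K' = 74 7a 00 00 00.
K' ⊕ ipad = 42 4c 36 36 36.  K' ⊕ opad = 28 26 5c 5c 5c.
Inner input = (K'⊕ipad) ∥ m = 42 4c 36 36 36 ∥ f7 d4 5b 79.
Inner hash: sum = 66+76+54+54+54+247+212+91+121 = 975; mod 256 = 207 → cf.
Outer input = (K'⊕opad) ∥ inner = 28 26 5c 5c 5c ∥ cf.
Outer hash (tag): sum = 40+38+92+92+92+207 = 561; mod 256 = 49 → 31.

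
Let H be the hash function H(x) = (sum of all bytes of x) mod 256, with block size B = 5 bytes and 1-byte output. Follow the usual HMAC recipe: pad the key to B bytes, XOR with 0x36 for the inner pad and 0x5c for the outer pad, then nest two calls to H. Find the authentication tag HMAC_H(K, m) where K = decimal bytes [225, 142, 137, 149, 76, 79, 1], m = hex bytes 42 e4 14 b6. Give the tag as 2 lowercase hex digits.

cc

Key decimal bytes [225, 142, 137, 149, 76, 79, 1] = e1 8e 89 95 4c 4f 01 is 7 bytes > B = 5, so hash it first: H(key) = 29, then zero-pad to 5 bytes: K' = 29 00 00 00 00.
K' ⊕ ipad = 1f 36 36 36 36.  K' ⊕ opad = 75 5c 5c 5c 5c.
Inner input = (K'⊕ipad) ∥ m = 1f 36 36 36 36 ∥ 42 e4 14 b6.
Inner hash: sum = 31+54+54+54+54+66+228+20+182 = 743; mod 256 = 231 → e7.
Outer input = (K'⊕opad) ∥ inner = 75 5c 5c 5c 5c ∥ e7.
Outer hash (tag): sum = 117+92+92+92+92+231 = 716; mod 256 = 204 → cc.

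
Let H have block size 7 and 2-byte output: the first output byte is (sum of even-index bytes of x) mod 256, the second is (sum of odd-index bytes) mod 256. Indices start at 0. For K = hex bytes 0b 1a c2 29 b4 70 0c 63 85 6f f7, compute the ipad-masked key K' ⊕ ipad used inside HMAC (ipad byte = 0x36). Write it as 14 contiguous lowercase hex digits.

3fb33636363636

Key hex bytes 0b 1a c2 29 b4 70 0c 63 85 6f f7 is 11 bytes > B = 7, so hash it first: H(key) = 09 85, then zero-pad to 7 bytes: K' = 09 85 00 00 00 00 00.
XOR each byte with 0x36: 09⊕36=3f, 85⊕36=b3, 00⊕36=36, 00⊕36=36, 00⊕36=36, 00⊕36=36, 00⊕36=36.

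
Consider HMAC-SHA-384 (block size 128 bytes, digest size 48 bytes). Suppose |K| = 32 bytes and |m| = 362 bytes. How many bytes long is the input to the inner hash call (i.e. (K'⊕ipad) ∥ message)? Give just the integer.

Key is 32 ≤ 128 bytes, zero-padded: |K'| = 128.
Inner input = (K'⊕ipad) ∥ m → 128 + 362 = 490 bytes.

490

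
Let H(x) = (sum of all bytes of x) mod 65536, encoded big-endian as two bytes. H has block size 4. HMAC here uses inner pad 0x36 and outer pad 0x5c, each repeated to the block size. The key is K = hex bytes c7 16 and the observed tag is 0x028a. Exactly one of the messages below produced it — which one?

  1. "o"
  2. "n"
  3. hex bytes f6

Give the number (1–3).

1

Key hex bytes c7 16 is 2 bytes ≤ B = 4; zero-pad to 4 bytes: K' = c7 16 00 00.
K' ⊕ ipad = f1 20 36 36; K' ⊕ opad = 9b 4a 5c 5c.
m1: inner = H(f1 20 36 36 6f) = 01 ec; tag = H(9b 4a 5c 5c 01 ec) = 028a ← matches
m2: inner = H(f1 20 36 36 6e) = 01 eb; tag = H(9b 4a 5c 5c 01 eb) = 0289
m3: inner = H(f1 20 36 36 f6) = 02 73; tag = H(9b 4a 5c 5c 02 73) = 0212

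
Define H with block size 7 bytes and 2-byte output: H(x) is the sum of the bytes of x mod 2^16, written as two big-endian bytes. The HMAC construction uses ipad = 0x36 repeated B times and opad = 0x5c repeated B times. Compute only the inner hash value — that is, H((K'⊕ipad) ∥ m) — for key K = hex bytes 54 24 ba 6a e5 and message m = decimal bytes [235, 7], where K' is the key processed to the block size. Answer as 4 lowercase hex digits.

038d

Key hex bytes 54 24 ba 6a e5 is 5 bytes ≤ B = 7; zero-pad to 7 bytes: K' = 54 24 ba 6a e5 00 00.
K' ⊕ ipad = 62 12 8c 5c d3 36 36.
Inner input = 62 12 8c 5c d3 36 36 ∥ eb 07.
Inner hash: sum = 98+18+140+92+211+54+54+235+7 = 909 → 03 8d.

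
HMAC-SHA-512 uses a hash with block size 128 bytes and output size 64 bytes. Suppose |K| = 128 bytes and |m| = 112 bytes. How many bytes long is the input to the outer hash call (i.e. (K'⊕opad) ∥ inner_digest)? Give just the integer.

Key is 128 ≤ 128 bytes, zero-padded: |K'| = 128.
Outer input = (K'⊕opad) ∥ H(inner) → 128 + 64 = 192 bytes.

192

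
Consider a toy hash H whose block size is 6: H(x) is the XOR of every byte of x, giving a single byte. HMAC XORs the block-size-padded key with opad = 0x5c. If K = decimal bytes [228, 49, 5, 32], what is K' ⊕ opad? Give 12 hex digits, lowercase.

Key decimal bytes [228, 49, 5, 32] = e4 31 05 20 is 4 bytes ≤ B = 6; zero-pad to 6 bytes: K' = e4 31 05 20 00 00.
XOR each byte with 0x5c: e4⊕5c=b8, 31⊕5c=6d, 05⊕5c=59, 20⊕5c=7c, 00⊕5c=5c, 00⊕5c=5c.

b86d597c5c5c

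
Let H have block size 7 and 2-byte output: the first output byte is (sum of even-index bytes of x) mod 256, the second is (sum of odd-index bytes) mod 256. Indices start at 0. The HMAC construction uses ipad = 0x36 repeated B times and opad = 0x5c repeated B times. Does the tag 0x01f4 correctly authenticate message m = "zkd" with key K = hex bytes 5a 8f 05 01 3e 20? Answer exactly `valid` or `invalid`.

valid

Key hex bytes 5a 8f 05 01 3e 20 is 6 bytes ≤ B = 7; zero-pad to 7 bytes: K' = 5a 8f 05 01 3e 20 00.
K' ⊕ ipad = 6c b9 33 37 08 16 36; K' ⊕ opad = 06 d3 59 5d 62 7c 5c.
Inner hash: even-index sum = 328 mod 256 = 72; odd-index sum = 484 mod 256 = 228 → 48 e4.
Outer hash (recomputed tag): even-index sum = 513 mod 256 = 1; odd-index sum = 500 mod 256 = 244 → 01 f4.
Recomputed tag = 01f4; claimed = 01f4 → match.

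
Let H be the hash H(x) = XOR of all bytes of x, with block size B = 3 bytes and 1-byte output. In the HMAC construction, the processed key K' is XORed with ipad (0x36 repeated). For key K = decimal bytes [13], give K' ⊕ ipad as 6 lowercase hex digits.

Key decimal bytes [13] = 0d is 1 byte ≤ B = 3; zero-pad to 3 bytes: K' = 0d 00 00.
XOR each byte with 0x36: 0d⊕36=3b, 00⊕36=36, 00⊕36=36.

3b3636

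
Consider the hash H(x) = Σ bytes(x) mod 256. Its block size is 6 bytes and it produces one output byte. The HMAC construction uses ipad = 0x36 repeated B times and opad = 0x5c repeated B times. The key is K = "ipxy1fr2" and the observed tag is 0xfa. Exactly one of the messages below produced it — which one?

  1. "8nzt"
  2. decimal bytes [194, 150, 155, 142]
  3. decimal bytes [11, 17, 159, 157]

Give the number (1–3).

Key "ipxy1fr2" = 69 70 78 79 31 66 72 32 is 8 bytes > B = 6, so hash it first: H(key) = 05, then zero-pad to 6 bytes: K' = 05 00 00 00 00 00.
K' ⊕ ipad = 33 36 36 36 36 36; K' ⊕ opad = 59 5c 5c 5c 5c 5c.
m1: inner = H(33 36 36 36 36 36 38 6e 7a 74) = d5; tag = H(59 5c 5c 5c 5c 5c d5) = fa ← matches
m2: inner = H(33 36 36 36 36 36 c2 96 9b 8e) = c2; tag = H(59 5c 5c 5c 5c 5c c2) = e7
m3: inner = H(33 36 36 36 36 36 0b 11 9f 9d) = 99; tag = H(59 5c 5c 5c 5c 5c 99) = be

1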